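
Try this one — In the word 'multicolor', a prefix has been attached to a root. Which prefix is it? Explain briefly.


The word 'multicolor' = 'multi' (prefix) + 'color' (root). The prefix is 'multi'.

multi


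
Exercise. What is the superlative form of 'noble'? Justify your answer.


Apply superlative formation (ends in e: add -st): 'noble' -> 'noblest'.

noblest


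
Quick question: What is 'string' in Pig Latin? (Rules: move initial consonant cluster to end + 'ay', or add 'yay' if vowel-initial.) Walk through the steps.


'string': move consonant cluster 'str' to end and add 'ay': 'ingstray'.

ingstray


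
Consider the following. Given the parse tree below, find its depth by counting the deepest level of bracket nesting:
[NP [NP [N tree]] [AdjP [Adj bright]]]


Count bracket nesting levels:
'[' at pos 0: depth = 1
'[' at pos 4: depth = 2
'[' at pos 8: depth = 3
'[' at pos 18: depth = 2
'[' at pos 24: depth = 3
Maximum depth reached: 3

3


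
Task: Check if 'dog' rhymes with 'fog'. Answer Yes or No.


Rime (stressed vowel + following sounds) of 'dog': -og = /ɒg/
Rime of 'fog': -og = /ɒg/
/ɒg/ and /ɒg/ are the same ending sound, so the words rhyme.

Yes


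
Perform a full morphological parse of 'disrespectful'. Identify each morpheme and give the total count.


Step 1: Identify prefix: 'dis' (meaning: not/apart)
Step 2: Identify root: 'respect'
Step 3: Identify suffix(es): 'ful'
Decomposition: dis- (prefix: not/apart) + respect (root) + -ful (suffix: full of)
Total morphemes: 3

3 morphemes (dis- (prefix: not/apart) + respect (root) + -ful (suffix: full of))


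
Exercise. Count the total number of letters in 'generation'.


Spell out 'generation' and number each letter: g(1), e(2), n(3), e(4), r(5), a(6), t(7), i(8), o(9), n(10). Total: 10 letters.

10


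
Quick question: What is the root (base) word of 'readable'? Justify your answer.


Remove suffix '-able' from 'readable' to get root 'read'.

read


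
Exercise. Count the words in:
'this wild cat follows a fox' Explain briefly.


Split into words: this | wild | cat | follows | a | fox = 6 words.

6


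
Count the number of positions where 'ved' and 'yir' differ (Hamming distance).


Alignment:
Position 1: 'v' vs 'y' = DIFFER
Position 2: 'e' vs 'i' = DIFFER
Position 3: 'd' vs 'r' = DIFFER
Total differences: 3

3


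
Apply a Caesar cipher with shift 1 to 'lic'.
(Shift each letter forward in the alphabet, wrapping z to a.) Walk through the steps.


Shift each letter by 1: l -> m, i -> j, c -> d. Result: 'mjd'.

mjd


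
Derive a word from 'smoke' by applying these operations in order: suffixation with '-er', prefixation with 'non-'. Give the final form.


Step 1: Add suffix '-er' to 'smoke' = 'smoker'
Step 2: Add prefix 'non-' to 'smoker' = 'nonsmoker'

nonsmoker


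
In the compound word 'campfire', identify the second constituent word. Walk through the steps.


Split 'campfire' into 'camp' + 'fire'. The second part is 'fire'.

fire


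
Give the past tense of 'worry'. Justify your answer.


Apply rule: Change -y to -ied. 'worry' becomes 'worried'.

worried


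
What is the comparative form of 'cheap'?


Apply comparative formation (add -er): 'cheap' -> 'cheaper'.

cheaper


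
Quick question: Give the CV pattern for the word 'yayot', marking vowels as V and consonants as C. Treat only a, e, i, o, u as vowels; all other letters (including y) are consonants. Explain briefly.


Letter mapping: y = C, a = V, y = C, o = V, t = C.

CVCVC


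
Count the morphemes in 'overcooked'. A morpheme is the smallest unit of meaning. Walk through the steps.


Decomposition: over- (prefix) + cook (root) + -ed (suffix) = 3 morpheme(s)

3 morphemes


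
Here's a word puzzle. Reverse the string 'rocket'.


Reverse 'rocket' character by character: 'tekcor'.

tekcor


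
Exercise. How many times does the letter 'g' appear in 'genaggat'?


Letter 'g' in 'genaggat': found at position(s) 1, 5, 6 = 3 occurrence(s).

3


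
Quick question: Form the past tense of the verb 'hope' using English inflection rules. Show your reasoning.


Apply rule: Add -d (word ends in -e). 'hope' becomes 'hoped'.

hoped


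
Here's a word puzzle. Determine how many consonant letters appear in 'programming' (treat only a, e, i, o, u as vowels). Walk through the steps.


Consonants in 'programming': p, r, g, r, m, m, n, g = 8 consonants.

8


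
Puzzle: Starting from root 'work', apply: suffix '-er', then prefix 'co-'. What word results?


Step 1: Add suffix '-er' to 'work' = 'worker'
Step 2: Add prefix 'co-' to 'worker' = 'coworker'

coworker


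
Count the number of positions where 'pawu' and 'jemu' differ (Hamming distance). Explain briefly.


Alignment:
Position 1: 'p' vs 'j' = DIFFER
Position 2: 'a' vs 'e' = DIFFER
Position 3: 'w' vs 'm' = DIFFER
Position 4: 'u' vs 'u' = match
Total differences: 3

3


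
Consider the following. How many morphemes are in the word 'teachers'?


Decomposition: teach (root) + -er (suffix) + -s (plural) = 3 morpheme(s)

3 morphemes


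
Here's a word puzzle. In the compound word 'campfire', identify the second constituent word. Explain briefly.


Split 'campfire' into 'camp' + 'fire'. The second part is 'fire'.

fire


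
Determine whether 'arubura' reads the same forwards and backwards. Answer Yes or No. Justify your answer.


Forward: 'arubura'
Reversed: 'arubura'
They are identical.

Yes


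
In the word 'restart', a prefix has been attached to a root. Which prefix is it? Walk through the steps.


The word 'restart' = 're' (prefix) + 'start' (root). The prefix is 're'.

re


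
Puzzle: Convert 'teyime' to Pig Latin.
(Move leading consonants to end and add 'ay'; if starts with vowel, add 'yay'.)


'teyime': move consonant cluster 't' to end and add 'ay': 'eyimetay'.

eyimetay


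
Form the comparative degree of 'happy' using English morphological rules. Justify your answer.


Apply comparative formation (consonant + y: change y to i, add -er): 'happy' -> 'happier'.

happier


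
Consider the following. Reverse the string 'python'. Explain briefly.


Reverse 'python' character by character: 'nohtyp'.

nohtyp


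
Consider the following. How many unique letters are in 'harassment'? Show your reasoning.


Unique letters in 'harassment': {a, e, h, m, n, r, s, t} = 8 distinct letters.

8


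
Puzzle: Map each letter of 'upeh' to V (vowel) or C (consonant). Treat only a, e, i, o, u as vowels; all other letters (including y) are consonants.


Letter mapping: u = V, p = C, e = V, h = C.

VCVC


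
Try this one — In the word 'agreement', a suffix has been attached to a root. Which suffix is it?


The word 'agreement' = 'agree' (root) + '-ment' (suffix). The suffix is '-ment'.

ment


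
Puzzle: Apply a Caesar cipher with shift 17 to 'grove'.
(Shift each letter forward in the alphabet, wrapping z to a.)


Shift each letter by 17: g -> x, r -> i, o -> f, v -> m, e -> v. Result: 'xifmv'.

xifmv


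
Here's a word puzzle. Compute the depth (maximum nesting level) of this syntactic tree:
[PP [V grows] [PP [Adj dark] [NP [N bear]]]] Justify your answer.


Count bracket nesting levels:
'[' at pos 0: depth = 1
'[' at pos 4: depth = 2
'[' at pos 14: depth = 2
'[' at pos 18: depth = 3
'[' at pos 29: depth = 3
'[' at pos 33: depth = 4
Maximum depth reached: 4

4


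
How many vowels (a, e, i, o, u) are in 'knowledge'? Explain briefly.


Vowels in 'knowledge': o, e, e = 3 vowels.

3


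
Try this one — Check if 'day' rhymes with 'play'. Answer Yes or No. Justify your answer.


Rime (stressed vowel + following sounds) of 'day': -ay = /eɪ/
Rime of 'play': -ay = /eɪ/
/eɪ/ and /eɪ/ are the same ending sound, so the words rhyme.

Yes


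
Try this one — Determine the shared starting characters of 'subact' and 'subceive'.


Compare from the start: 3 characters match: 'sub'. Mismatch at position 4: 'a' vs 'c'.

sub


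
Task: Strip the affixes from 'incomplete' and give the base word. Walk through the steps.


Remove prefix 'in' from 'incomplete' to get root 'complete'.

complete


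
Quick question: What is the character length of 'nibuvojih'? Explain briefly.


Spell out 'nibuvojih' and number each letter: n(1), i(2), b(3), u(4), v(5), o(6), j(7), i(8), h(9). Total: 9 letters.

9


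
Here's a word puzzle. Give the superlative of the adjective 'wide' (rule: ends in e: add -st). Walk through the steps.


Apply superlative formation (ends in e: add -st): 'wide' -> 'widest'.

widest


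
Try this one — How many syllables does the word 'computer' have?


Break 'computer' into syllables: com-pu-ter -> com | pu | ter = 3 syllables

3 syllables


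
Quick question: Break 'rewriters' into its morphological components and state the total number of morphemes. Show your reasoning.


Step 1: Identify prefix: 're' (meaning: again)
Step 2: Identify root: 'write'
Step 3: Identify suffix(es): 'er, s'
Decomposition: re- (prefix: again) + write (root) + -er (suffix: one who) + -s (plural)
Total morphemes: 4

4 morphemes (re- (prefix: again) + write (root) + -er (suffix: one who) + -s (plural))


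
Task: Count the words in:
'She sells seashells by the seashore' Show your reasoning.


Split into words: She | sells | seashells | by | the | seashore = 6 words.

6


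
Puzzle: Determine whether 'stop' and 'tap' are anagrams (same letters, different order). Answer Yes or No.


Sorted letters of 'stop': 'opst'
Sorted letters of 'tap': 'apt'
They do not match.

No


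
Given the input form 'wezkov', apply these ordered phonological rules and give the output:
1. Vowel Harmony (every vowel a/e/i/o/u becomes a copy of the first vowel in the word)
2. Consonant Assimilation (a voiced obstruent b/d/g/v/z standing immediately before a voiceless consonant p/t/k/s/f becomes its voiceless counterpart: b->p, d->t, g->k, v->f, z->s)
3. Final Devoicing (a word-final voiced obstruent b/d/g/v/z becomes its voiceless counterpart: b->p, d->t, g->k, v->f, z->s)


Starting form: 'wezkov'
Rule 1: Vowel Harmony: all vowels become 'e' (matching first vowel). 'wezkov' -> 'wezkev'
Rule 2: Consonant Assimilation: voiced obstruent before voiceless consonant becomes voiceless ('zk' -> 'sk'). 'wezkev' -> 'weskev'
Rule 3: Final Devoicing: word-final voiced obstruent 'v' becomes voiceless 'f'. 'weskev' -> 'weskef'
Final form: 'weskef'

weskef


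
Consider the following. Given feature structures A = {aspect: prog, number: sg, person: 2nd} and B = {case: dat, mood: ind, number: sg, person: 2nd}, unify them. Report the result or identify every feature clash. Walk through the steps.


Compare features:
aspect: A=prog vs B=_ -> unified: prog
case: A=_ vs B=dat -> unified: dat
mood: A=_ vs B=ind -> unified: ind
number: A=sg vs B=sg -> unified: sg
person: A=2nd vs B=2nd -> unified: 2nd
No clashes found.

Unified: {aspect: prog, case: dat, mood: ind, number: sg, person: 2nd}


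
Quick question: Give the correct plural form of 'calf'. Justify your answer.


Apply rule: Change -f to -ves. 'calf' becomes 'calves'.

calves


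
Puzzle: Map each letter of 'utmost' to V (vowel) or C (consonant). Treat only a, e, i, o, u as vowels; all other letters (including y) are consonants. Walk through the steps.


Letter mapping: u = V, t = C, m = C, o = V, s = C, t = C.

VCCVCC


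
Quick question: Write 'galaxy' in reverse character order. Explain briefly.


Reverse 'galaxy' character by character: 'yxalag'.

yxalag


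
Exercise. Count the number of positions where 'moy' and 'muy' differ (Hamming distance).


Alignment:
Position 1: 'm' vs 'm' = match
Position 2: 'o' vs 'u' = DIFFER
Position 3: 'y' vs 'y' = match
Total differences: 1

1


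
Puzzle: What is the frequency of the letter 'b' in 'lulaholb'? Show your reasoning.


Letter 'b' in 'lulaholb': found at position(s) 8 = 1 occurrence(s).

1


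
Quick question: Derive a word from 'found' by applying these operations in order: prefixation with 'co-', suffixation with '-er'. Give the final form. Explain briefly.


Step 1: Add prefix 'co-' to 'found' = 'cofound'
Step 2: Add suffix '-er' to 'cofound' = 'cofounder'

cofounder


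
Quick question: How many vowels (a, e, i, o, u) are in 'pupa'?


Vowels in 'pupa': u, a = 2 vowels.

2


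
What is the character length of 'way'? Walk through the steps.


Spell out 'way' and number each letter: w(1), a(2), y(3). Total: 3 letters.

3


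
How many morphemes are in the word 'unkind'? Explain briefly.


Decomposition: un- (prefix) + kind (root) = 2 morpheme(s)

2 morphemes


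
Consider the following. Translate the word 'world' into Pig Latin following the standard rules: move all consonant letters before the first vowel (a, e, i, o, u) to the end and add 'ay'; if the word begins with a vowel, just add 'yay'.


'world': move consonant cluster 'w' to end and add 'ay': 'orldway'.

orldway


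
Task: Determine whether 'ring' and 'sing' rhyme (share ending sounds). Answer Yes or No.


Rime (stressed vowel + following sounds) of 'ring': -ing = /ɪŋ/
Rime of 'sing': -ing = /ɪŋ/
/ɪŋ/ and /ɪŋ/ are the same ending sound, so the words rhyme.

Yes


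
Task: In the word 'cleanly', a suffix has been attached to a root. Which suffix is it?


The word 'cleanly' = 'clean' (root) + '-ly' (suffix). The suffix is '-ly'.

ly


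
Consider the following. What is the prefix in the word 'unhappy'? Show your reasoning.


The word 'unhappy' = 'un' (prefix) + 'happy' (root). The prefix is 'un'.

un


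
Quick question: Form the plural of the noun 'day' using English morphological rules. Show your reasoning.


Apply rule: Add -s. 'day' becomes 'days'.

days


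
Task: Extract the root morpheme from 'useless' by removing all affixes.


Remove suffix '-less' from 'useless' to get root 'use'.

use


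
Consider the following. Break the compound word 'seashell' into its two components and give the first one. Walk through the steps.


Split 'seashell' into 'sea' + 'shell'. The first part is 'sea'.

sea


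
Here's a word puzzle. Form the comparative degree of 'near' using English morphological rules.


Apply comparative formation (add -er): 'near' -> 'nearer'.

nearer


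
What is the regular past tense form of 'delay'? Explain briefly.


Apply rule: Add -ed. 'delay' becomes 'delayed'.

delayed


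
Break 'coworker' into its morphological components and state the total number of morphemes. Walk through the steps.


Step 1: Identify prefix: 'co' (meaning: together)
Step 2: Identify root: 'work'
Step 3: Identify suffix(es): 'er'
Decomposition: co- (prefix: together) + work (root) + -er (suffix: one who)
Total morphemes: 3

3 morphemes (co- (prefix: together) + work (root) + -er (suffix: one who))


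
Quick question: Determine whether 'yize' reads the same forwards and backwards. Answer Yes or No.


Forward: 'yize'
Reversed: 'eziy'
They differ.

No


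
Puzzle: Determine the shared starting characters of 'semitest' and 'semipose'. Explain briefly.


Compare from the start: 4 characters match: 'semi'. Mismatch at position 5: 't' vs 'p'.

semi


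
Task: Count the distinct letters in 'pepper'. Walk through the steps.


Unique letters in 'pepper': {e, p, r} = 3 distinct letters.

3


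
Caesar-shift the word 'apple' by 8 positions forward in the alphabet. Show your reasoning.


Shift each letter by 8: a -> i, p -> x, p -> x, l -> t, e -> m. Result: 'ixxtm'.

ixxtm


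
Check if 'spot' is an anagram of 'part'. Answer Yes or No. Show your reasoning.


Sorted letters of 'spot': 'opst'
Sorted letters of 'part': 'aprt'
They do not match.

No


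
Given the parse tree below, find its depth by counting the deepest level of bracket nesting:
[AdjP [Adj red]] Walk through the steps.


Count bracket nesting levels:
'[' at pos 0: depth = 1
'[' at pos 6: depth = 2
Maximum depth reached: 2

2


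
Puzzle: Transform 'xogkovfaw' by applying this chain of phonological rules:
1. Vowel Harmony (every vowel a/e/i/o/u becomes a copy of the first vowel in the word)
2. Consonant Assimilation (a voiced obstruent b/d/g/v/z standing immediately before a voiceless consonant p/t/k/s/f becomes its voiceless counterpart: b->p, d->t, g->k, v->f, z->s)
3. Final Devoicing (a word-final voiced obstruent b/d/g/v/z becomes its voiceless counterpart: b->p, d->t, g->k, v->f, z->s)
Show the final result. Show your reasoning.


Starting form: 'xogkovfaw'
Rule 1: Vowel Harmony: all vowels become 'o' (matching first vowel). 'xogkovfaw' -> 'xogkovfow'
Rule 2: Consonant Assimilation: voiced obstruent before voiceless consonant becomes voiceless ('gk' -> 'kk', 'vf' -> 'ff'). 'xogkovfow' -> 'xokkoffow'
Rule 3: Final Devoicing: final consonant 'w' is not one of the voiced obstruents b/d/g/v/z. No change.
Final form: 'xokkoffow'

xokkoffow


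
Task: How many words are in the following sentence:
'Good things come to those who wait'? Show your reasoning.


Split into words: Good | things | come | to | those | who | wait = 7 words.

7


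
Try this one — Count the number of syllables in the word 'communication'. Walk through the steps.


Break 'communication' into syllables: com-mu-ni-ca-tion -> com | mu | ni | ca | tion = 5 syllables

5 syllables


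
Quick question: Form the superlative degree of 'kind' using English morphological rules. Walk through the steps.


Apply superlative formation (add -est): 'kind' -> 'kindest'.

kindest


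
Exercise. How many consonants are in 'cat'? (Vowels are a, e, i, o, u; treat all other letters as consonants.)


Consonants in 'cat': c, t = 2 consonants.

2


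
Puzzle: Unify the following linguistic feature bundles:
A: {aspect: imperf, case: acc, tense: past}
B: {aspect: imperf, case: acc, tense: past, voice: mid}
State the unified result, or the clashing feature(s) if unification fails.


Compare features:
aspect: A=imperf vs B=imperf -> unified: imperf
case: A=acc vs B=acc -> unified: acc
tense: A=past vs B=past -> unified: past
voice: A=_ vs B=mid -> unified: mid
No clashes found.

Unified: {aspect: imperf, case: acc, tense: past, voice: mid}


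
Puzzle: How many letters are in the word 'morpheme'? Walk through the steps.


Spell out 'morpheme' and number each letter: m(1), o(2), r(3), p(4), h(5), e(6), m(7), e(8). Total: 8 letters.

8


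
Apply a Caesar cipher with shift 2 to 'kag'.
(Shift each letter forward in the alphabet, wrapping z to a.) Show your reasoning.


Shift each letter by 2: k -> m, a -> c, g -> i. Result: 'mci'.

mci


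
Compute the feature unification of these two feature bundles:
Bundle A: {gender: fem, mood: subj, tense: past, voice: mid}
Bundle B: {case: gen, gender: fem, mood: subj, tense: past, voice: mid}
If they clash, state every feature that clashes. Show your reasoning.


Compare features:
case: A=_ vs B=gen -> unified: gen
gender: A=fem vs B=fem -> unified: fem
mood: A=subj vs B=subj -> unified: subj
tense: A=past vs B=past -> unified: past
voice: A=mid vs B=mid -> unified: mid
No clashes found.

Unified: {case: gen, gender: fem, mood: subj, tense: past, voice: mid}


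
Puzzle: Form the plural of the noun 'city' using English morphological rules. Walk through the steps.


Apply rule: Change -y to -ies (consonant + y). 'city' becomes 'cities'.

cities


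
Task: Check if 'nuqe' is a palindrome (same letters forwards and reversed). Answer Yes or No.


Forward: 'nuqe'
Reversed: 'equn'
They differ.

No


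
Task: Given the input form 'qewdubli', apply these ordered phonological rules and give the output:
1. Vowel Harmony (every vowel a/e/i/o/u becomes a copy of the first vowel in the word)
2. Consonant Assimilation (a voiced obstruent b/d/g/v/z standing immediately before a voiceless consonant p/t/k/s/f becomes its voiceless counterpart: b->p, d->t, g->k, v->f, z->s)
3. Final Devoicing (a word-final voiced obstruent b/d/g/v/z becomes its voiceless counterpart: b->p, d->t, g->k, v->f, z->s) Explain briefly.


Starting form: 'qewdubli'
Rule 1: Vowel Harmony: all vowels become 'e' (matching first vowel). 'qewdubli' -> 'qewdeble'
Rule 2: Consonant Assimilation: no voiced obstruent (b/d/g/v/z) stands immediately before a voiceless consonant (p/t/k/s/f). No change.
Rule 3: Final Devoicing: the word ends in the vowel 'e', not a consonant. No change.
Final form: 'qewdeble'

qewdeble


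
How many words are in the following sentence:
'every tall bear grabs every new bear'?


Split into words: every | tall | bear | grabs | every | new | bear = 7 words.

7


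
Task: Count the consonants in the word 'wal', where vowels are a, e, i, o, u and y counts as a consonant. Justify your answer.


Consonants in 'wal': w, l = 2 consonants.

2


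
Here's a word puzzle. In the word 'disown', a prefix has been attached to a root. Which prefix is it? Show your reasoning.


The word 'disown' = 'dis' (prefix) + 'own' (root). The prefix is 'dis'.

dis


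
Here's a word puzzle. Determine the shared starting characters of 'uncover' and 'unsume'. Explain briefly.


Compare from the start: 2 characters match: 'un'. Mismatch at position 3: 'c' vs 's'.

un


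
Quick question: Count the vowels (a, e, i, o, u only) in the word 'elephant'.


Vowels in 'elephant': e, e, a = 3 vowels.

3


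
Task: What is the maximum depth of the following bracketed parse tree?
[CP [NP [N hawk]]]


Count bracket nesting levels:
'[' at pos 0: depth = 1
'[' at pos 4: depth = 2
'[' at pos 8: depth = 3
Maximum depth reached: 3

3


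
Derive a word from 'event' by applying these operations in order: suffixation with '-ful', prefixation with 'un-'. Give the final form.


Step 1: Add suffix '-ful' to 'event' = 'eventful'
Step 2: Add prefix 'un-' to 'eventful' = 'uneventful'

uneventful


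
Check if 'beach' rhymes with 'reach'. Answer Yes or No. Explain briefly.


Rime (stressed vowel + following sounds) of 'beach': -each = /iːtʃ/
Rime of 'reach': -each = /iːtʃ/
/iːtʃ/ and /iːtʃ/ are the same ending sound, so the words rhyme.

Yes


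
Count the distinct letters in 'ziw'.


Unique letters in 'ziw': {i, w, z} = 3 distinct letters.

3


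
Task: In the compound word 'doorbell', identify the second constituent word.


Split 'doorbell' into 'door' + 'bell'. The second part is 'bell'.

bell


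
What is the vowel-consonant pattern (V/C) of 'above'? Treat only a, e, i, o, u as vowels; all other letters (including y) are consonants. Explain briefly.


Letter mapping: a = V, b = C, o = V, v = C, e = V.

VCVCV


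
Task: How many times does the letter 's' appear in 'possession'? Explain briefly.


Letter 's' in 'possession': found at position(s) 3, 4, 6, 7 = 4 occurrence(s).

4


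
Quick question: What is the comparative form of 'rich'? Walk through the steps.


Apply comparative formation (add -er): 'rich' -> 'richer'.

richer


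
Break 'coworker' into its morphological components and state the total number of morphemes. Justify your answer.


Step 1: Identify prefix: 'co' (meaning: together)
Step 2: Identify root: 'work'
Step 3: Identify suffix(es): 'er'
Decomposition: co- (prefix: together) + work (root) + -er (suffix: one who)
Total morphemes: 3

3 morphemes (co- (prefix: together) + work (root) + -er (suffix: one who))


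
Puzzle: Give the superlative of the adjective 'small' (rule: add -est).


Apply superlative formation (add -est): 'small' -> 'smallest'.

smallest


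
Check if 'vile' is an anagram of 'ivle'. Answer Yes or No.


Sorted letters of 'vile': 'eilv'
Sorted letters of 'ivle': 'eilv'
They match.

Yes


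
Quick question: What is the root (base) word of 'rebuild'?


Remove prefix 're' from 'rebuild' to get root 'build'.

build


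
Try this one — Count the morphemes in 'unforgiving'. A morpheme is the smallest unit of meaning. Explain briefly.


Decomposition: un- (prefix) + forgive (root) + -ing (suffix) = 3 morpheme(s)

3 morphemes


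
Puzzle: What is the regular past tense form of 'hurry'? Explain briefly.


Apply rule: Change -y to -ied. 'hurry' becomes 'hurried'.

hurried


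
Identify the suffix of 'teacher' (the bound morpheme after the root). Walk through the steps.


The word 'teacher' = 'teach' (root) + '-er' (suffix). The suffix is '-er'.

er


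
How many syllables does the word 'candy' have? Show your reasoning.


Break 'candy' into syllables: can-dy -> can | dy = 2 syllables

2 syllables


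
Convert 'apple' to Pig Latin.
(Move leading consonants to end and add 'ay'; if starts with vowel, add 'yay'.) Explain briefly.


'apple' starts with a vowel, so add 'yay': 'appleyay'.

appleyay


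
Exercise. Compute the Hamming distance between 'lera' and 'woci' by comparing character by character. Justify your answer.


Alignment:
Position 1: 'l' vs 'w' = DIFFER
Position 2: 'e' vs 'o' = DIFFER
Position 3: 'r' vs 'c' = DIFFER
Position 4: 'a' vs 'i' = DIFFER
Total differences: 4

4


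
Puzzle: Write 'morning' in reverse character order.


Reverse 'morning' character by character: 'gninrom'.

gninrom


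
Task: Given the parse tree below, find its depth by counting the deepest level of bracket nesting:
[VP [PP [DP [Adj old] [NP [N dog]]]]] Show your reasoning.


Count bracket nesting levels:
'[' at pos 0: depth = 1
'[' at pos 4: depth = 2
'[' at pos 8: depth = 3
'[' at pos 12: depth = 4
'[' at pos 22: depth = 4
'[' at pos 26: depth = 5
Maximum depth reached: 5

5


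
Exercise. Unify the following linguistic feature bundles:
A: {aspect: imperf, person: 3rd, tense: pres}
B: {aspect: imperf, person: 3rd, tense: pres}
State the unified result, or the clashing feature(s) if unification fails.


Compare features:
aspect: A=imperf vs B=imperf -> unified: imperf
person: A=3rd vs B=3rd -> unified: 3rd
tense: A=pres vs B=pres -> unified: pres
No clashes found.

Unified: {aspect: imperf, person: 3rd, tense: pres}


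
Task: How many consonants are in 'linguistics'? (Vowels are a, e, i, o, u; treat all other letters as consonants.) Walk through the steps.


Consonants in 'linguistics': l, n, g, s, t, c, s = 7 consonants.

7


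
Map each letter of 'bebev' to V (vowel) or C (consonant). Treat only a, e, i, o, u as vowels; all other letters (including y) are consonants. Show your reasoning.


Letter mapping: b = C, e = V, b = C, e = V, v = C.

CVCVC


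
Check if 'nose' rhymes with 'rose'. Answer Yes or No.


Rime (stressed vowel + following sounds) of 'nose': -ose = /oʊz/
Rime of 'rose': -ose = /oʊz/
/oʊz/ and /oʊz/ are the same ending sound, so the words rhyme.

Yes


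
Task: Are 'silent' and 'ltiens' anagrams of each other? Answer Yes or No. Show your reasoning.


Sorted letters of 'silent': 'eilnst'
Sorted letters of 'ltiens': 'eilnst'
They match.

Yes


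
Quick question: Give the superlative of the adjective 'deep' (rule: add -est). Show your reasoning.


Apply superlative formation (add -est): 'deep' -> 'deepest'.

deepest


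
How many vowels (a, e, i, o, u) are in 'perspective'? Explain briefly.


Vowels in 'perspective': e, e, i, e = 4 vowels.

4


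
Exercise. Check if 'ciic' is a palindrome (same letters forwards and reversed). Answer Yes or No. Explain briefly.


Forward: 'ciic'
Reversed: 'ciic'
They are identical.

Yes


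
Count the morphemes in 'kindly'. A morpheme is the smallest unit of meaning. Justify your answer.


Decomposition: kind (root) + -ly (suffix) = 2 morpheme(s)

2 morphemes


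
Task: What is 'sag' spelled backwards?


Reverse 'sag' character by character: 'gas'.

gas


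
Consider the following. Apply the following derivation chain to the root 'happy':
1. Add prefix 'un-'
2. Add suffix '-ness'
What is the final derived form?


Step 1: Add prefix 'un-' to 'happy' = 'unhappy'
Step 2: Add suffix '-ness' to 'unhappy' = 'unhappiness'

unhappiness


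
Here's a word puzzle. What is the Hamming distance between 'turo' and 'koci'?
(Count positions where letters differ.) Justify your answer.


Alignment:
Position 1: 't' vs 'k' = DIFFER
Position 2: 'u' vs 'o' = DIFFER
Position 3: 'r' vs 'c' = DIFFER
Position 4: 'o' vs 'i' = DIFFER
Total differences: 4

4


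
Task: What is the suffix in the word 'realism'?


The word 'realism' = 'real' (root) + '-ism' (suffix). The suffix is '-ism'.

ism


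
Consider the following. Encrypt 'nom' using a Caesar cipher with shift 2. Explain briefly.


Shift each letter by 2: n -> p, o -> q, m -> o. Result: 'pqo'.

pqo


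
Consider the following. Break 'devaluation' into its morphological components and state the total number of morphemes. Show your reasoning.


Step 1: Identify prefix: 'de' (meaning: reverse/remove)
Step 2: Identify root: 'value'
Step 3: Identify suffix(es): 'ation'
Decomposition: de- (prefix: reverse/remove) + value (root) + -ation (suffix: act of)
Total morphemes: 3

3 morphemes (de- (prefix: reverse/remove) + value (root) + -ation (suffix: act of))


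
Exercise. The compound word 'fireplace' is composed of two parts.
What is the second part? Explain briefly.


Split 'fireplace' into 'fire' + 'place'. The second part is 'place'.

place


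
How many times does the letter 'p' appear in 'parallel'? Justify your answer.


Letter 'p' in 'parallel': found at position(s) 1 = 1 occurrence(s).

1


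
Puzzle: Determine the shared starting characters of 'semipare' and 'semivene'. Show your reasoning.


Compare from the start: 4 characters match: 'semi'. Mismatch at position 5: 'p' vs 'v'.

semi


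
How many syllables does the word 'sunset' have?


Break 'sunset' into syllables: sun-set -> sun | set = 2 syllables

2 syllables


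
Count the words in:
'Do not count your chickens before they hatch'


Split into words: Do | not | count | your | chickens | before | they | hatch = 8 words.

8


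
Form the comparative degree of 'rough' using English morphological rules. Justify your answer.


Apply comparative formation (add -er): 'rough' -> 'rougher'.

rougher


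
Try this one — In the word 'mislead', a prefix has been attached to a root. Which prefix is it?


The word 'mislead' = 'mis' (prefix) + 'lead' (root). The prefix is 'mis'.

mis


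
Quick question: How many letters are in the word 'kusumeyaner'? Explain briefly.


Spell out 'kusumeyaner' and number each letter: k(1), u(2), s(3), u(4), m(5), e(6), y(7), a(8), n(9), e(10), r(11). Total: 11 letters.

11


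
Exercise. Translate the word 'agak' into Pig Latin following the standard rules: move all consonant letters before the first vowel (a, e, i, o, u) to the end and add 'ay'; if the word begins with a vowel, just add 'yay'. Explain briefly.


'agak' starts with a vowel, so add 'yay': 'agakyay'.

agakyay


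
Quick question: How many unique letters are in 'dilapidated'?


Unique letters in 'dilapidated': {a, d, e, i, l, p, t} = 7 distinct letters.

7


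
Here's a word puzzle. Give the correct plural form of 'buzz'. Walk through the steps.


Apply rule: Add -es (sibilant/fricative ending). 'buzz' becomes 'buzzes'.

buzzes


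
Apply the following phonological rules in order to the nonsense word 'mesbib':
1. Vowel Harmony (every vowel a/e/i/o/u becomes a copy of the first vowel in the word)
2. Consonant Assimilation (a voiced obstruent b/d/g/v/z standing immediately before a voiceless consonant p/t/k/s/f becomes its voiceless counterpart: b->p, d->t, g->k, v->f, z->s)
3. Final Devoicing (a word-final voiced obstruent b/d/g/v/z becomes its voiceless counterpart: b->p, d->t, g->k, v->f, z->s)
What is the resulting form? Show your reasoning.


Starting form: 'mesbib'
Rule 1: Vowel Harmony: all vowels become 'e' (matching first vowel). 'mesbib' -> 'mesbeb'
Rule 2: Consonant Assimilation: no voiced obstruent (b/d/g/v/z) stands immediately before a voiceless consonant (p/t/k/s/f). No change.
Rule 3: Final Devoicing: word-final voiced obstruent 'b' becomes voiceless 'p'. 'mesbeb' -> 'mesbep'
Final form: 'mesbep'

mesbep


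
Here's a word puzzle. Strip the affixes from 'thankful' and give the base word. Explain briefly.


Remove suffix '-ful' from 'thankful' to get root 'thank'.

thank


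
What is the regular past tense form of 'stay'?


Apply rule: Add -ed. 'stay' becomes 'stayed'.

stayed


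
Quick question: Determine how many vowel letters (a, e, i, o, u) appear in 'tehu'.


Vowels in 'tehu': e, u = 2 vowels.

2


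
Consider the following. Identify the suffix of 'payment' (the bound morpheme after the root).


The word 'payment' = 'pay' (root) + '-ment' (suffix). The suffix is '-ment'.

ment


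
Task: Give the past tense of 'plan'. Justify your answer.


Apply rule: Double final consonant and add -ed. 'plan' becomes 'planned'.

planned


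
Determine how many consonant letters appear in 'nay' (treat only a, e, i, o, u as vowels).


Consonants in 'nay': n, y = 2 consonants.

2


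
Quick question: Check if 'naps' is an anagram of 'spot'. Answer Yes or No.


Sorted letters of 'naps': 'anps'
Sorted letters of 'spot': 'opst'
They do not match.

No


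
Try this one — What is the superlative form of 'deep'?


Apply superlative formation (add -est): 'deep' -> 'deepest'.

deepest


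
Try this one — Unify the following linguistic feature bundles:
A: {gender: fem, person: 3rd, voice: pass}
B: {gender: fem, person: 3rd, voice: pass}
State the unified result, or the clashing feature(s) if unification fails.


Compare features:
gender: A=fem vs B=fem -> unified: fem
person: A=3rd vs B=3rd -> unified: 3rd
voice: A=pass vs B=pass -> unified: pass
No clashes found.

Unified: {gender: fem, person: 3rd, voice: pass}


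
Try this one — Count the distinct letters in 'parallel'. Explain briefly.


Unique letters in 'parallel': {a, e, l, p, r} = 5 distinct letters.

5


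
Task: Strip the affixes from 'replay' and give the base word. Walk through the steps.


Remove prefix 're' from 'replay' to get root 'play'.

play


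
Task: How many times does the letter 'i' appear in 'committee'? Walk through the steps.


Letter 'i' in 'committee': found at position(s) 5 = 1 occurrence(s).

1


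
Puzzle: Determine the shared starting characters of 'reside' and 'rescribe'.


Compare from the start: 3 characters match: 'res'. Mismatch at position 4: 'i' vs 'c'.

res


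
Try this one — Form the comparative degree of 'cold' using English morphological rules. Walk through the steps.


Apply comparative formation (add -er): 'cold' -> 'colder'.

colder


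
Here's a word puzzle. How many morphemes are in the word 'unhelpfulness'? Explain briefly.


Decomposition: un- (prefix) + help (root) + -ful (suffix) + -ness (suffix) = 4 morpheme(s)

4 morphemes


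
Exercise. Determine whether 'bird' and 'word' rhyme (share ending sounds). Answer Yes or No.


Rime (stressed vowel + following sounds) of 'bird': -ird = /ɜːrd/
Rime of 'word': -ord = /ɜːrd/
/ɜːrd/ and /ɜːrd/ are the same ending sound, so the words rhyme.

Yes


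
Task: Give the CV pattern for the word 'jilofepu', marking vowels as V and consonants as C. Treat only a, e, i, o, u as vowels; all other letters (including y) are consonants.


Letter mapping: j = C, i = V, l = C, o = V, f = C, e = V, p = C, u = V.

CVCVCVCV


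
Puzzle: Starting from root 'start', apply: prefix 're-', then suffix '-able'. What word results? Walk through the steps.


Step 1: Add prefix 're-' to 'start' = 'restart'
Step 2: Add suffix '-able' to 'restart' = 'restartable'

restartable


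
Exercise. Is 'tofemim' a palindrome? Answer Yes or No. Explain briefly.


Forward: 'tofemim'
Reversed: 'mimefot'
They differ.

No


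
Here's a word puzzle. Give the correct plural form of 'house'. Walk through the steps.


Apply rule: Add -s. 'house' becomes 'houses'.

houses


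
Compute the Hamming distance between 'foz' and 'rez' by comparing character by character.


Alignment:
Position 1: 'f' vs 'r' = DIFFER
Position 2: 'o' vs 'e' = DIFFER
Position 3: 'z' vs 'z' = match
Total differences: 2

2


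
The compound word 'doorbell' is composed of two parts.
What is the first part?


Split 'doorbell' into 'door' + 'bell'. The first part is 'door'.

door


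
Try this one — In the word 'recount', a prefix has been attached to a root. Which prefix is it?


The word 'recount' = 're' (prefix) + 'count' (root). The prefix is 're'.

re


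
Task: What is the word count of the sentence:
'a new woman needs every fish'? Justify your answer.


Split into words: a | new | woman | needs | every | fish = 6 words.

6


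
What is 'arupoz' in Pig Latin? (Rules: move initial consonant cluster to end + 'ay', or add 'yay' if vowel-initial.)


'arupoz' starts with a vowel, so add 'yay': 'arupozyay'.

arupozyay


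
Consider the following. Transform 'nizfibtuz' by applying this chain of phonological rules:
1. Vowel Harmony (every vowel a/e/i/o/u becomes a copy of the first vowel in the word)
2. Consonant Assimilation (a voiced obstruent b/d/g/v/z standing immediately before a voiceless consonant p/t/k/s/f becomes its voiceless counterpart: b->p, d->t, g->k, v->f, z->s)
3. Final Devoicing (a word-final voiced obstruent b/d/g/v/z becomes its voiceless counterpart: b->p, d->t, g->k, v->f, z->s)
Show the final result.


Starting form: 'nizfibtuz'
Rule 1: Vowel Harmony: all vowels become 'i' (matching first vowel). 'nizfibtuz' -> 'nizfibtiz'
Rule 2: Consonant Assimilation: voiced obstruent before voiceless consonant becomes voiceless ('zf' -> 'sf', 'bt' -> 'pt'). 'nizfibtiz' -> 'nisfiptiz'
Rule 3: Final Devoicing: word-final voiced obstruent 'z' becomes voiceless 's'. 'nisfiptiz' -> 'nisfiptis'
Final form: 'nisfiptis'

nisfiptis


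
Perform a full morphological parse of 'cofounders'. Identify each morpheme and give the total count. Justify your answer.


Step 1: Identify prefix: 'co' (meaning: together)
Step 2: Identify root: 'found'
Step 3: Identify suffix(es): 'er, s'
Decomposition: co- (prefix: together) + found (root) + -er (suffix: one who) + -s (plural)
Total morphemes: 4

4 morphemes (co- (prefix: together) + found (root) + -er (suffix: one who) + -s (plural))


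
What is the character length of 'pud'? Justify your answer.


Spell out 'pud' and number each letter: p(1), u(2), d(3). Total: 3 letters.

3


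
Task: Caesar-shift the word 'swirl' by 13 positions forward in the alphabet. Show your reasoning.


Shift each letter by 13: s -> f, w -> j, i -> v, r -> e, l -> y. Result: 'fjvey'.

fjvey


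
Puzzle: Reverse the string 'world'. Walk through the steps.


Reverse 'world' character by character: 'dlrow'.

dlrow


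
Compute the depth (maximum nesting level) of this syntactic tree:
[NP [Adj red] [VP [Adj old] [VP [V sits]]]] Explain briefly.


Count bracket nesting levels:
'[' at pos 0: depth = 1
'[' at pos 4: depth = 2
'[' at pos 14: depth = 2
'[' at pos 18: depth = 3
'[' at pos 28: depth = 3
'[' at pos 32: depth = 4
Maximum depth reached: 4

4


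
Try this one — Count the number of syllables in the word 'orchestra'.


Break 'orchestra' into syllables: or-ches-tra -> or | ches | tra = 3 syllables

3 syllables


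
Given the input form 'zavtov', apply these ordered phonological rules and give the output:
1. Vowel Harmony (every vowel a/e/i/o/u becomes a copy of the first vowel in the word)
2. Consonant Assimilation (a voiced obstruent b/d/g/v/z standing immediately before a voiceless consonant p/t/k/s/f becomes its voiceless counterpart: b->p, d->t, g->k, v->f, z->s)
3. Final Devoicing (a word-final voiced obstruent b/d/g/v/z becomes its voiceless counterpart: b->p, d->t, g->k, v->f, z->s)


Starting form: 'zavtov'
Rule 1: Vowel Harmony: all vowels become 'a' (matching first vowel). 'zavtov' -> 'zavtav'
Rule 2: Consonant Assimilation: voiced obstruent before voiceless consonant becomes voiceless ('vt' -> 'ft'). 'zavtav' -> 'zaftav'
Rule 3: Final Devoicing: word-final voiced obstruent 'v' becomes voiceless 'f'. 'zaftav' -> 'zaftaf'
Final form: 'zaftaf'

zaftaf
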